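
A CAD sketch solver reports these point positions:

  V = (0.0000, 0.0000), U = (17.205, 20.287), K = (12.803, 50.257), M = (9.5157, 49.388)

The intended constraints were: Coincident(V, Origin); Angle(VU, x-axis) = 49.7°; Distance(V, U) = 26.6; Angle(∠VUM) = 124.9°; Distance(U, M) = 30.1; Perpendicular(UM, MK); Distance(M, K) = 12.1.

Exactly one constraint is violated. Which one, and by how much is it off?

Distance(M, K) = 12.1 — off by 8.70.

V = (0.00, 0.00) ✓; VU at 49.70° ✓; |VU| = 26.60 ✓; ∠VUM = 124.9° ✓; |UM| = 30.10 ✓; ∠(UM, MK) = 89.99° ✓; |MK| = 3.400 ✗.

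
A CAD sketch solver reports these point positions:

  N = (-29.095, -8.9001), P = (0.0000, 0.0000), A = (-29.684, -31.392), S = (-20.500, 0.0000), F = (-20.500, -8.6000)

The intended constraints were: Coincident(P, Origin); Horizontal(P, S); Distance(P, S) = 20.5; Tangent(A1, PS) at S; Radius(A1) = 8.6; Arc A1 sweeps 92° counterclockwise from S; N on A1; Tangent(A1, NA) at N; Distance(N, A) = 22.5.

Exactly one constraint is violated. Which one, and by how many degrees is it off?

Tangent(A1, NA) at N — off by 3.50°.

P = (0.00, 0.00) ✓; P.y = 0.00, S.y = 0.00 ✓; |PS| = 20.50 ✓; ∠(FS, SP) = 90.00° ✓; |FS| = 8.600 ✓; bearing(F→N) − bearing(F→S) = 92.00° ✓; |FN| = 8.600 ✓; ∠(FN, NA) = 93.50° ✗; |NA| = 22.50 ✓.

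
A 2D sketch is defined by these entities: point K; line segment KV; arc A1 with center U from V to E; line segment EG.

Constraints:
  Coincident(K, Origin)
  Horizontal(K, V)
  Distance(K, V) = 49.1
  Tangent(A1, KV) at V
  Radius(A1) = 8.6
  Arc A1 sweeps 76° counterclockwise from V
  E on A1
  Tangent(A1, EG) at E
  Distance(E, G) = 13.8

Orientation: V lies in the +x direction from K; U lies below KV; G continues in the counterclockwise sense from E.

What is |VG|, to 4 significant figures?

23.08

K is at the origin; KV is horizontal with |KV| = 49.1 and V on the +x side, so V = (49.10, 0.000). Since A1 is tangent to KV there, UV ⟂ KV, so U = V + (0, -8.6) = (49.10, -8.600). On A1, V sits at bearing 90° from U; a 76° counterclockwise sweep puts E at bearing 166°, so E = U + 8.6·(cos 166°, sin 166°) = (40.76, -6.519). A1 meets EG tangentially, so UE is at right angles to EG, so EG runs along (−sin 166°, cos 166°); with |EG| = 13.8, G = (37.42, -19.91). Then |VG| = |G − V| = 23.08.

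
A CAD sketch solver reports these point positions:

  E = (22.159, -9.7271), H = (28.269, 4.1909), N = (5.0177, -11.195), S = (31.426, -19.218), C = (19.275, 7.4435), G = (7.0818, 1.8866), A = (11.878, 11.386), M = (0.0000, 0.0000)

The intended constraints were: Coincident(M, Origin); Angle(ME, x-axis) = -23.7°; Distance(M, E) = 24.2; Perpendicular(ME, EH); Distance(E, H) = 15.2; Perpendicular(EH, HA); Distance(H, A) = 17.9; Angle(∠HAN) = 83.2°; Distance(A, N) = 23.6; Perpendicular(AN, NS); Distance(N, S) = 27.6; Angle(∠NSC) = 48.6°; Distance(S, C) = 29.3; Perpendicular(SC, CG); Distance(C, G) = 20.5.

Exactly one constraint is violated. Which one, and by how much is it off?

Distance(C, G) = 20.5 — off by 7.10.

M = (0.00, 0.00) ✓; ME at -23.70° ✓; |ME| = 24.20 ✓; ∠(ME, EH) = 90.00° ✓; |EH| = 15.20 ✓; ∠(EH, HA) = 90.00° ✓; |HA| = 17.90 ✓; ∠HAN = 83.20° ✓; |AN| = 23.60 ✓; ∠(AN, NS) = 90.00° ✓; |NS| = 27.60 ✓; ∠NSC = 48.60° ✓; |SC| = 29.30 ✓; ∠(SC, CG) = 90.00° ✓; |CG| = 13.40 ✗.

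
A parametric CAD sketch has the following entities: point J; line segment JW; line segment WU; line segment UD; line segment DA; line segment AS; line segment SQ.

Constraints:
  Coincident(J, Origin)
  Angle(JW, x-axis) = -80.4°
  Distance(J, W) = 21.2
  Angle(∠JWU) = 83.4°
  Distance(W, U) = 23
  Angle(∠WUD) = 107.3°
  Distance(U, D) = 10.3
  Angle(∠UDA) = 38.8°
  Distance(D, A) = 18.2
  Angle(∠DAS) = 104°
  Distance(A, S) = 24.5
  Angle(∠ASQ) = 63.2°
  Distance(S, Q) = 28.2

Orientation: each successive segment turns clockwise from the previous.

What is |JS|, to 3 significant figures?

47.5

J is at the origin; JW runs at -80.4° with length 21.2, so W = (3.54, -20.9). ∠JWU = 83.4° gives WU at -177° from the x-axis; with |WU| = 23.0, U = (-19.4, -22.1). ∠WUD = 107.3° gives UD at 110° from the x-axis; with |UD| = 10.3, D = (-23.0, -12.4). ∠UDA = 38.8° gives DA at -30.9° from the x-axis; with |DA| = 18.2, A = (-7.39, -21.8). ∠DAS = 104.0° gives AS at -107° from the x-axis; with |AS| = 24.5, S = (-14.5, -45.2). Then |JS| = |S − J| = 47.5.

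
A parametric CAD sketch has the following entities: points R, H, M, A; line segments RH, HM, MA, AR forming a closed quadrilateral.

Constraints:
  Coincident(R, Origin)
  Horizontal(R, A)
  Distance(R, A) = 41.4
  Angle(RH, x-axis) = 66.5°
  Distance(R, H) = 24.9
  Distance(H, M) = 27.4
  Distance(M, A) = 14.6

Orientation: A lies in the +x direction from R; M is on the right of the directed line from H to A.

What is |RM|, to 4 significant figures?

26.89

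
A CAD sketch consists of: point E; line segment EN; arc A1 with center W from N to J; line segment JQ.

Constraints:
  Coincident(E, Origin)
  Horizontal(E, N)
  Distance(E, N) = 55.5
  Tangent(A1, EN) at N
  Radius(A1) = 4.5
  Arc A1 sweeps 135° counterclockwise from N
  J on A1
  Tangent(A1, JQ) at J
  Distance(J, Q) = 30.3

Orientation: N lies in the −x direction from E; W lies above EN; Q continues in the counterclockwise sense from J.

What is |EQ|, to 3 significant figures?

79.3

E is at the origin; E and N share the same y with |EN| = 55.5 and N on the −x side, so N = (-55.5, 0.00). A1 meets EN tangentially, so WN is at right angles to EN, so W = N + (0, 4.5) = (-55.5, 4.50). On A1, N sits at bearing -90° from W; a 135° counterclockwise sweep puts J at bearing 45°, so J = W + 4.5·(cos 45°, sin 45°) = (-52.3, 7.68). Since A1 is tangent to JQ there, WJ ⟂ JQ, so JQ runs along (−sin 45°, cos 45°); with |JQ| = 30.3, Q = (-73.7, 29.1). Then |EQ| = |Q − E| = 79.3.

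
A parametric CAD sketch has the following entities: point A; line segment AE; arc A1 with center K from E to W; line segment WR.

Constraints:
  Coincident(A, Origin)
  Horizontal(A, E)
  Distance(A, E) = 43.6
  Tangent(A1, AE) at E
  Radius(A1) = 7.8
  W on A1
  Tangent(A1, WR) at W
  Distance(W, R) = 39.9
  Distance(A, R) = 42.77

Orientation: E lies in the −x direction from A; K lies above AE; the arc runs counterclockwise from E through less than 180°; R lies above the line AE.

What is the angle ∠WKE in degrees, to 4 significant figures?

61.20°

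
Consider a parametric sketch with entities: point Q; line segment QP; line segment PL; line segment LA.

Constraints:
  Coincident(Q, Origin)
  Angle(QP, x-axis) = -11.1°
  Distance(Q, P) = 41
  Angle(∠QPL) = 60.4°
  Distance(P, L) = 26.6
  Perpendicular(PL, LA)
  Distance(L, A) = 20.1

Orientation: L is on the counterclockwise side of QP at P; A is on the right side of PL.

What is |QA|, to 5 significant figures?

56.110

∠QPL = 60.4°, so PL runs at -11.1° + (180° − 60.4°) = 108.50° from the x-axis; with |PL| = 26.6, L = P + 26.6·(cos 108.50°, sin 108.50°) = (31.793, 17.332). PL is perpendicular to LA; with |LA| = 20.1 on the right of PL, A = L + 20.1·(0.94832, 0.31730) = (50.854, 23.710). Then |QA| = |A − Q| = 56.110.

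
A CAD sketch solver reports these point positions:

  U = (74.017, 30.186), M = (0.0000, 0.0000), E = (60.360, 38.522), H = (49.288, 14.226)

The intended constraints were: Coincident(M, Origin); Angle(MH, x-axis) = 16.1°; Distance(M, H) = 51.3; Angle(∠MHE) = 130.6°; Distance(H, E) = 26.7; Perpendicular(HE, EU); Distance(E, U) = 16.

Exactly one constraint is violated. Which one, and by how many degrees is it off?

Perpendicular(HE, EU) — off by 6.90°.

M = (0.00, 0.00) ✓; MH at 16.10° ✓; |MH| = 51.30 ✓; ∠MHE = 130.6° ✓; |HE| = 26.70 ✓; ∠(HE, EU) = 96.90° ✗; |EU| = 16.00 ✓.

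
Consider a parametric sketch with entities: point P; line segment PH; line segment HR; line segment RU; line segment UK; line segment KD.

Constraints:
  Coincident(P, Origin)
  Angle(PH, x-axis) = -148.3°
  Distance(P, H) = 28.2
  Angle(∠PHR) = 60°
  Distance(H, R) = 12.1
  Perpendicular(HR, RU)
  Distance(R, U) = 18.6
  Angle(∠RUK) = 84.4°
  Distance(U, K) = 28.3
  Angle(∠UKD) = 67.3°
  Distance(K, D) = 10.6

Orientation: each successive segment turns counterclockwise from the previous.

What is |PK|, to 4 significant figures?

31.36

HR is perpendicular to RU, so RU runs at 61.70°; with |RU| = 18.6, U = (-4.521, -4.178). ∠RUK = 84.4° gives UK at 157.3° from the x-axis; with |UK| = 28.3, K = (-30.63, 6.743). Then |PK| = |K − P| = 31.36.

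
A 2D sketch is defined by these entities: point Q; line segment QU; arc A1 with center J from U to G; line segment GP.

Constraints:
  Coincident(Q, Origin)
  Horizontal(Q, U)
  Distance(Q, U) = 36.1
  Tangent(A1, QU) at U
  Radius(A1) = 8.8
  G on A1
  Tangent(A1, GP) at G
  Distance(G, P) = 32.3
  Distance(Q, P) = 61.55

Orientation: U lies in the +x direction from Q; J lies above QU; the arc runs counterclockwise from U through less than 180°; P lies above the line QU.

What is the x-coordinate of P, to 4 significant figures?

46.14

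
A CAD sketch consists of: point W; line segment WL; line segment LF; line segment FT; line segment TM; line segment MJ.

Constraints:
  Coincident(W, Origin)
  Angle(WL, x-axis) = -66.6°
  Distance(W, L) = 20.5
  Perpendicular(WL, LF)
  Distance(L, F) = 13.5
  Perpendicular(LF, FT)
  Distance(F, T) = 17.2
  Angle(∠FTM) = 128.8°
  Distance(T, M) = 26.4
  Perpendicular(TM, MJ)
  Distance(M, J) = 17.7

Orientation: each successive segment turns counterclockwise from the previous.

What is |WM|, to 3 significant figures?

15.0

W is at the origin; WL runs at -66.6° with length 20.5, so L = (8.14, -18.8). WL ⟂ LF, so LF runs at 23.4°; with |LF| = 13.5, F = (20.5, -13.5). LF is perpendicular to FT, so FT runs at 113°; with |FT| = 17.2, T = (13.7, 2.33). ∠FTM = 128.8° gives TM at 165° from the x-axis; with |TM| = 26.4, M = (-11.8, 9.34). Then |WM| = |M − W| = 15.0.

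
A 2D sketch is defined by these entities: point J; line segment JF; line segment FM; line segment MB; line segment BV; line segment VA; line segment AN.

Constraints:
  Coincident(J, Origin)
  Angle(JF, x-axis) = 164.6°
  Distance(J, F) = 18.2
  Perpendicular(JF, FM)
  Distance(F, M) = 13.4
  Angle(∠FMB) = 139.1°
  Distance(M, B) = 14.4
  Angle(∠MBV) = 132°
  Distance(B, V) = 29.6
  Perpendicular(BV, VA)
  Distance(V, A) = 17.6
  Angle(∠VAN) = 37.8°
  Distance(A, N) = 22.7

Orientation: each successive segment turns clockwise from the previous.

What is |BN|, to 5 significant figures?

15.691

J is at the origin; JF runs at 164.6° with length 18.2, so F = (-17.547, 4.8331). JF is perpendicular to FM, so FM runs at 74.600°; with |FM| = 13.4, M = (-13.988, 17.752). ∠FMB = 139.1° gives MB at 33.700° from the x-axis; with |MB| = 14.4, B = (-2.0079, 25.742). ∠MBV = 132.0° gives BV at -14.300° from the x-axis; with |BV| = 29.6, V = (26.675, 18.431). BV ⟂ VA, so VA runs at -104.30°; with |VA| = 17.6, A = (22.328, 1.3759). ∠VAN = 37.8° gives AN at 113.50° from the x-axis; with |AN| = 22.7, N = (13.276, 22.193). Then |BN| = |N − B| = 15.691.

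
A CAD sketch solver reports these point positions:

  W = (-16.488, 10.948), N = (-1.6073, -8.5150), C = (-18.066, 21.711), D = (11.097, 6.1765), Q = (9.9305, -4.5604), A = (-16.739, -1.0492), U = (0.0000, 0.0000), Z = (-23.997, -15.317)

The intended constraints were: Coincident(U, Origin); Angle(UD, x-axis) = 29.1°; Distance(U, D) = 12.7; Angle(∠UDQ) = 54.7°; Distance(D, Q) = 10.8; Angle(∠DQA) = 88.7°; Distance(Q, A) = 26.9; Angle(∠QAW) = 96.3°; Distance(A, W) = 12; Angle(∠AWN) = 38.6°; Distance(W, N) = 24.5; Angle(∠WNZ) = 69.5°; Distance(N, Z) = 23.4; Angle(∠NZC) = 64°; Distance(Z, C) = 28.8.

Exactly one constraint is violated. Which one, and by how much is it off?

Distance(Z, C) = 28.8 — off by 8.70.

U = (0.00, 0.00) ✓; UD at 29.10° ✓; |UD| = 12.70 ✓; ∠UDQ = 54.70° ✓; |DQ| = 10.80 ✓; ∠DQA = 88.70° ✓; |QA| = 26.90 ✓; ∠QAW = 96.30° ✓; |AW| = 12.00 ✓; ∠AWN = 38.60° ✓; |WN| = 24.50 ✓; ∠WNZ = 69.50° ✓; |NZ| = 23.40 ✓; ∠NZC = 64.00° ✓; |ZC| = 37.50 ✗.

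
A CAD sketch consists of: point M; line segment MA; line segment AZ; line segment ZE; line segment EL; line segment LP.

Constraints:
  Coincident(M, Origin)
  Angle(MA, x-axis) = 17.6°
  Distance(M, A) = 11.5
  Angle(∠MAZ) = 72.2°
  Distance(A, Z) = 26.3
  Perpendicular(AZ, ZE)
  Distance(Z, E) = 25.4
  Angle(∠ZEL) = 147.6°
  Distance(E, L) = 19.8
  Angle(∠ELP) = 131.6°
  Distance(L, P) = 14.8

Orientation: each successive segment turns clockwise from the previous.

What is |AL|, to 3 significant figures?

44.9

M is at the origin; MA runs at 17.6° with length 11.5, so A = (11.0, 3.48). ∠MAZ = 72.2° gives AZ at -90.2° from the x-axis; with |AZ| = 26.3, Z = (10.9, -22.8). AZ is perpendicular to ZE, so ZE runs at 180°; with |ZE| = 25.4, E = (-14.5, -22.7). ∠ZEL = 147.6° gives EL at 147° from the x-axis; with |EL| = 19.8, L = (-31.2, -12.1). Then |AL| = |L − A| = 44.9.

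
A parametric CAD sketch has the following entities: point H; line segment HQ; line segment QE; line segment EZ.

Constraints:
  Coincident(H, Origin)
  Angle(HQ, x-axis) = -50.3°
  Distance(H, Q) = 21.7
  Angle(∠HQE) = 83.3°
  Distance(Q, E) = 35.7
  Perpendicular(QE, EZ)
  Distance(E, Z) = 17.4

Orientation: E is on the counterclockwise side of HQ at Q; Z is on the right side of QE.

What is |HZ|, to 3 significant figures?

51.2

H is at the origin; HQ runs at -50.3° with length 21.7, so Q = 21.7·(cos -50.3°, sin -50.3°) = (13.9, -16.7). ∠HQE = 83.3°, so QE runs at -50.3° + (180° − 83.3°) = 46.4° from the x-axis; with |QE| = 35.7, E = Q + 35.7·(cos 46.4°, sin 46.4°) = (38.5, 9.16). The perpendicularity gives EZ at right angles to QE; with |EZ| = 17.4 on the right of QE, Z = E + 17.4·(0.724, -0.690) = (51.1, -2.84). Then |HZ| = |Z − H| = 51.2.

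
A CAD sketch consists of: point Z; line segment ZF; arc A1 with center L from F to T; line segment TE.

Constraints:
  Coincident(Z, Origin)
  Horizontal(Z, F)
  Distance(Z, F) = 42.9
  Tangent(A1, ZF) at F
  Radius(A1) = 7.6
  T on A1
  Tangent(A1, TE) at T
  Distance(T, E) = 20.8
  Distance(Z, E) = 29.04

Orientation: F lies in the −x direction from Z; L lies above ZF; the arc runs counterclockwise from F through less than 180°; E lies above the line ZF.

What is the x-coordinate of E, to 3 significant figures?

-23.1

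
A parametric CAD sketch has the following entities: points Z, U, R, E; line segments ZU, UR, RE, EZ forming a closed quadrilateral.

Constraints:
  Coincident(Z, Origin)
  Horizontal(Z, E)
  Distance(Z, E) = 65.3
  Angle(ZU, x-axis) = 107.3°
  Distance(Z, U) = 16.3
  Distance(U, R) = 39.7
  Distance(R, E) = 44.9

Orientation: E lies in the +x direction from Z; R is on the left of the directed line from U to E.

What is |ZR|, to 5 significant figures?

44.036

Z is at the origin; Z and E share the same y with |ZE| = 65.3 and E in +x, so E = (65.3, 0). ZU runs at 107.3° with |ZU| = 16.3, so U = (-4.8472, 15.563). R is determined by |UR| = 39.7 and |RE| = 44.9 together: it lies at the intersection of circle(U, 39.7) and circle(E, 44.9). With |UE| = 71.853, the foot of the radical line on UE is 32.865 from U and the perpendicular offset is √(39.7² − 32.865²) = 22.270. Taking the left-of-UE solution: R = (32.061, 30.186).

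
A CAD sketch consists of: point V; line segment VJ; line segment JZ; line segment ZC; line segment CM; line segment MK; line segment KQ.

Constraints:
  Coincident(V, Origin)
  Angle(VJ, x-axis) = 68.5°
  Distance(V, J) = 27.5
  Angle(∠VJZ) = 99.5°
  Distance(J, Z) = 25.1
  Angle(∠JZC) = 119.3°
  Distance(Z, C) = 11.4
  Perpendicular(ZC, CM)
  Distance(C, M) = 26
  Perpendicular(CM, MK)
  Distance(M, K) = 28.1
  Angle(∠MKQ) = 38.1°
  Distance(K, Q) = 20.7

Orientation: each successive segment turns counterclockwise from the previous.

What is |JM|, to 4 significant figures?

24.04

V is at the origin; VJ runs at 68.5° with length 27.5, so J = (10.08, 25.59). ∠VJZ = 99.5° gives JZ at 149.0° from the x-axis; with |JZ| = 25.1, Z = (-11.44, 38.51). ∠JZC = 119.3° gives ZC at -150.3° from the x-axis; with |ZC| = 11.4, C = (-21.34, 32.87). ZC ⟂ CM, so CM runs at -60.30°; with |CM| = 26.0, M = (-8.457, 10.28). Then |JM| = |M − J| = 24.04.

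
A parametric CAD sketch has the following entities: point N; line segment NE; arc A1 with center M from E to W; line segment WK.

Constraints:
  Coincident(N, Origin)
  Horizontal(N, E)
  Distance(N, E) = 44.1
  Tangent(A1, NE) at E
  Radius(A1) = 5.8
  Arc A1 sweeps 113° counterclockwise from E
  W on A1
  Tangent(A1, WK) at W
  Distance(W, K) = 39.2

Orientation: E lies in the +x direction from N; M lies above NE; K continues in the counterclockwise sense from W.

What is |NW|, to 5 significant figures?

50.093

N is at the origin; N and E share the same y with |NE| = 44.1 and E on the +x side, so E = (44.100, 0.0000). A1 meets NE tangentially, so ME is at right angles to NE, so M = E + (0, 5.8) = (44.100, 5.8000). On A1, E sits at bearing -90° from M; a 113° counterclockwise sweep puts W at bearing 23°, so W = M + 5.8·(cos 23°, sin 23°) = (49.439, 8.0662). Then |NW| = |W − N| = 50.093.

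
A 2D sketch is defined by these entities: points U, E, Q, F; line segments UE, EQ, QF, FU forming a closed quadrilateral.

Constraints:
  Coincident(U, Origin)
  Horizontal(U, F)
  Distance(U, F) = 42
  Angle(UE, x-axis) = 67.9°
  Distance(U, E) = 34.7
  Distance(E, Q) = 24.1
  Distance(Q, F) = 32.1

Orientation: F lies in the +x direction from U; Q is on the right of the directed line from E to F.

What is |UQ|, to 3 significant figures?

13.6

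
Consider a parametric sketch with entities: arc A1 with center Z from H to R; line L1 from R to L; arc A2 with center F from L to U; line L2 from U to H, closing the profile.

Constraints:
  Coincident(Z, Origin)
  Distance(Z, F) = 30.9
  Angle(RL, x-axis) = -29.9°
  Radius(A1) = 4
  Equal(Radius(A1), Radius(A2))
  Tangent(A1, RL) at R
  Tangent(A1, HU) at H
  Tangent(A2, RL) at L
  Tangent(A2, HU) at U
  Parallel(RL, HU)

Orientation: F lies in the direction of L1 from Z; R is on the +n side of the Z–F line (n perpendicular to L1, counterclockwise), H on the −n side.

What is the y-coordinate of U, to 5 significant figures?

-18.871

Tangency of A1 to both parallel lines with radius 4.0 puts R and H at Z ± 4.0·n: R = (1.9940, 3.4676), H = (-1.9940, -3.4676). Equal radii place L and U the same way about F: L = F + 4.0·n = (28.781, -11.936), U = F − 4.0·n = (24.793, -18.871). So U.y = -18.871.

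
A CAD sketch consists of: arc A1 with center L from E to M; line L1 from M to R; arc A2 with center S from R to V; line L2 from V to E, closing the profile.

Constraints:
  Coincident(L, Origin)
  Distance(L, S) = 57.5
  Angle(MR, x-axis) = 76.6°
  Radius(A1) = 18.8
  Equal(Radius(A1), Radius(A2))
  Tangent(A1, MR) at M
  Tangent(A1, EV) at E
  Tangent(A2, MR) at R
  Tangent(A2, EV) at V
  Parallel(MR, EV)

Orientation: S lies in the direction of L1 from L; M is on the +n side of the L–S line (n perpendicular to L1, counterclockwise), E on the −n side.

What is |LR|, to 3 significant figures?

60.5

Tangency of A1 to both parallel lines with radius 18.8 puts M and E at L ± 18.8·n: M = (-18.3, 4.36), E = (18.3, -4.36). Equal radii place R and V the same way about S: R = S + 18.8·n = (-4.96, 60.3), V = S − 18.8·n = (31.6, 51.6). Then |LR| = |R − L| = 60.5.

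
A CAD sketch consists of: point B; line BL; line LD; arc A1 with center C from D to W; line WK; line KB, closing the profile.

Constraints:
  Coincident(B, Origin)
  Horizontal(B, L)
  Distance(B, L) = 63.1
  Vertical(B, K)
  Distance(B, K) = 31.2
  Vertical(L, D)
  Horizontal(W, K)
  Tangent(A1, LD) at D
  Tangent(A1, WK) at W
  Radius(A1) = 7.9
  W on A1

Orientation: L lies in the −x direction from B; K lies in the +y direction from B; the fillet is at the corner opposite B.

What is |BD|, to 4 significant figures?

67.26

The virtual corner opposite B is at (-63.10, 31.20). Since A1 is tangent to LD there, CD ⟂ LD and A1 meets WK tangentially, so CW is at right angles to WK, with radius 7.9, so the center C sits 7.9 in from both sides at C = (-55.20, 23.30). That places the tangent points at D = (-63.10, 23.30) on LD and W = (-55.20, 31.20) on WK. Then |BD| = |D − B| = 67.26.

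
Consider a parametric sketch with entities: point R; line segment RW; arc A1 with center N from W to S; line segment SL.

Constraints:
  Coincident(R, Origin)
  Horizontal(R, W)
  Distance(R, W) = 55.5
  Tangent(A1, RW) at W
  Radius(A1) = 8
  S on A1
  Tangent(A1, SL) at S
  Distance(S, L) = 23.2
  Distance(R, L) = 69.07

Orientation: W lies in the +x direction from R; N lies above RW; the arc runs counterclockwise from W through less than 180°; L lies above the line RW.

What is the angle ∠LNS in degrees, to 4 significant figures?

70.97°

Checks: |NS| = 8.000 ✓; ∠(NS, SL) = 90.00° ✓; |SL| = 23.20 ✓; |RL| = 69.07 ✓.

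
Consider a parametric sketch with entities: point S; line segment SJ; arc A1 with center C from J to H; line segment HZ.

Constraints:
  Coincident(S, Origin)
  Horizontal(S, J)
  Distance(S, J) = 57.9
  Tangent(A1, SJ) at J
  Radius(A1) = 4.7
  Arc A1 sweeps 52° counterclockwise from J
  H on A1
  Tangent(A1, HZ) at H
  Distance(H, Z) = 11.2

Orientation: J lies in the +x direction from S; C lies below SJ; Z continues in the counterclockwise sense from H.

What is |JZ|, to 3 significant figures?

15.0

S is at the origin; S and J share the same y with |SJ| = 57.9 and J on the +x side, so J = (57.9, 0.00). Tangency of A1 to SJ means the radius CJ is perpendicular to SJ, so C = J + (0, -4.7) = (57.9, -4.70). On A1, J sits at bearing 90° from C; a 52° counterclockwise sweep puts H at bearing 142°, so H = C + 4.7·(cos 142°, sin 142°) = (54.2, -1.81). Since A1 is tangent to HZ there, CH ⟂ HZ, so HZ runs along (−sin 142°, cos 142°); with |HZ| = 11.2, Z = (47.3, -10.6). Then |JZ| = |Z − J| = 15.0.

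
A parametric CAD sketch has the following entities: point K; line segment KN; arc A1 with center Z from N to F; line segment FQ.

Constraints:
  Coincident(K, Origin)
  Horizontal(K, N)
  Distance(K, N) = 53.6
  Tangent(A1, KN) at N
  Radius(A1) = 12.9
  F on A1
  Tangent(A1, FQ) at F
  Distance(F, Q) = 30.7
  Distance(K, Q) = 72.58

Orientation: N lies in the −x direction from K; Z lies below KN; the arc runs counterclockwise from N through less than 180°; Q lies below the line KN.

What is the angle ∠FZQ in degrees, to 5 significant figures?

67.208°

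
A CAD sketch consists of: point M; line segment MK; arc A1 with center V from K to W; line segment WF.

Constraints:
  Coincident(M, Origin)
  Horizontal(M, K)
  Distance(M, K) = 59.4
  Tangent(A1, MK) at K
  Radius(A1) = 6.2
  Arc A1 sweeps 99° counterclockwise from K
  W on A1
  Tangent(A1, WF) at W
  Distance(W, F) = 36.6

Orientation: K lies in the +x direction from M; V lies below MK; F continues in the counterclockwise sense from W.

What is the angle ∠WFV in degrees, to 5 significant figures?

9.6146°

On A1, K sits at bearing 90° from V; a 99° counterclockwise sweep puts W at bearing 189°, so W = V + 6.2·(cos 189°, sin 189°) = (53.276, -7.1699). Since A1 is tangent to WF there, VW ⟂ WF, so WF runs along (−sin 189°, cos 189°); with |WF| = 36.6, F = (59.002, -43.319). Then cos ∠WFV = FW·FV / (|FW||FV|), giving 9.6146°.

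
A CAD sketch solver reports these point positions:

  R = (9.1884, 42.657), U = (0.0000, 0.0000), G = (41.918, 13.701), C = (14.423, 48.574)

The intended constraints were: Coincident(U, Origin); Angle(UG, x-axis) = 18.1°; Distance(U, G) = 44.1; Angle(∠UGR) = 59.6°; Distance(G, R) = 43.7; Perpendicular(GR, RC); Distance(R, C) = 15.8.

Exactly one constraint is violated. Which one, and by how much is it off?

Distance(R, C) = 15.8 — off by 7.90.

U = (0.00, 0.00) ✓; UG at 18.10° ✓; |UG| = 44.10 ✓; ∠UGR = 59.60° ✓; |GR| = 43.70 ✓; ∠(GR, RC) = 90.00° ✓; |RC| = 7.900 ✗.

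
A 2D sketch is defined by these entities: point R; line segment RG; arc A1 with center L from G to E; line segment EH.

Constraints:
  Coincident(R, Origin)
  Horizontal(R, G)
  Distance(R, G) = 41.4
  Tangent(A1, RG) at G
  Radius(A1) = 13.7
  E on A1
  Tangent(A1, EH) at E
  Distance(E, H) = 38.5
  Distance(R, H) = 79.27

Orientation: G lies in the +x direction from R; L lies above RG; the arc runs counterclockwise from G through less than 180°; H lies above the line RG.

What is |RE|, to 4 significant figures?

55.90

Checks: R.y = 0.00, G.y = 0.00 ✓; |LE| = 13.70 ✓; ∠(LE, EH) = 90.00° ✓; |EH| = 38.50 ✓; |RH| = 79.27 ✓.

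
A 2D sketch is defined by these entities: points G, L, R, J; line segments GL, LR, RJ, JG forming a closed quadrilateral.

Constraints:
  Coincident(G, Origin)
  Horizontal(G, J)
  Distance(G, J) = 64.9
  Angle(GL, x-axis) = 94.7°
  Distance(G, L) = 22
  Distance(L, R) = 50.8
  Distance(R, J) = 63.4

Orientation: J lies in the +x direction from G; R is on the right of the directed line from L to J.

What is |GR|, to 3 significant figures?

29.0

G is at the origin; GJ is horizontal with |GJ| = 64.9 and J in +x, so J = (64.9, 0). GL runs at 94.7° with |GL| = 22.0, so L = (-1.80, 21.9). R is determined by |LR| = 50.8 and |RJ| = 63.4 together: it lies at the intersection of circle(L, 50.8) and circle(J, 63.4). With |LJ| = 70.2, the foot of the radical line on LJ is 24.9 from L and the perpendicular offset is √(50.8² − 24.9²) = 44.3. Taking the right-of-LJ solution: R = (7.98, -27.9).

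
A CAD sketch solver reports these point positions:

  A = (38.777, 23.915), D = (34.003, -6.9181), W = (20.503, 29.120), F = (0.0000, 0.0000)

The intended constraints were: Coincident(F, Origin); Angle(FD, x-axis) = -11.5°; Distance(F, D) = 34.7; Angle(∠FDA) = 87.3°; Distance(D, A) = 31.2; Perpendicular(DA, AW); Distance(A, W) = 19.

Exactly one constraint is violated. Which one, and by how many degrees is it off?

Perpendicular(DA, AW) — off by 7.10°.

F = (0.00, 0.00) ✓; FD at -11.50° ✓; |FD| = 34.70 ✓; ∠FDA = 87.30° ✓; |DA| = 31.20 ✓; ∠(DA, AW) = 82.90° ✗; |AW| = 19.00 ✓.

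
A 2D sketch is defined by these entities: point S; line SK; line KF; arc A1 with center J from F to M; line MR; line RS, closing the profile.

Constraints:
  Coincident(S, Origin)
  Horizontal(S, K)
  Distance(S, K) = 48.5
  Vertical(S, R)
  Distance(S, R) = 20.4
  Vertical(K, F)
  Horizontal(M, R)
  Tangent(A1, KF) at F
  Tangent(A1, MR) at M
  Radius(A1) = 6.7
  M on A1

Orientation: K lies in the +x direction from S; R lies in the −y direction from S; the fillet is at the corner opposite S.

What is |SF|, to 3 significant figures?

50.4

S is at the origin; S and K share the same y with |SK| = 48.5 and K on the +x side, so K = (48.5, 0.00). SR is vertical with |SR| = 20.4 and R on the −y side, so R = (0.00, -20.4). The virtual corner opposite S is at (48.5, -20.4). The tangent condition forces JF to be normal to KF and tangency of A1 to MR means the radius JM is perpendicular to MR, with radius 6.7, so the center J sits 6.7 in from both sides at J = (41.8, -13.7). That places the tangent points at F = (48.5, -13.7) on KF and M = (41.8, -20.4) on MR. Then |SF| = |F − S| = 50.4.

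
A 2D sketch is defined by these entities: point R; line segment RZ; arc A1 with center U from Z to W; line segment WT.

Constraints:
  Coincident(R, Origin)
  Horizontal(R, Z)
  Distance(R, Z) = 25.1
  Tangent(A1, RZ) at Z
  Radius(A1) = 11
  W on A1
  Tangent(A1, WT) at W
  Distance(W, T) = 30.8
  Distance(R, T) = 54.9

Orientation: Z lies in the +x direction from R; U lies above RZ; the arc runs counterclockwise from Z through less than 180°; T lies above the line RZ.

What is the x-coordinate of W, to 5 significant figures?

36.096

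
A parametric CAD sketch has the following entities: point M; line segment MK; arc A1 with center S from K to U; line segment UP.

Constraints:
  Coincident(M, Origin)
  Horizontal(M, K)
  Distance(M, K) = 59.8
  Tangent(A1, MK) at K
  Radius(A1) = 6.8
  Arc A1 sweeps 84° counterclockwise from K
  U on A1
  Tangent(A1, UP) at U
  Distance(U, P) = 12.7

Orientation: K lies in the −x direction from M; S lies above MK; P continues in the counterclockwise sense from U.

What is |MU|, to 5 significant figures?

53.386

M is at the origin; MK is horizontal with |MK| = 59.8 and K on the −x side, so K = (-59.800, 0.0000). A1 meets MK tangentially, so SK is at right angles to MK, so S = K + (0, 6.8) = (-59.800, 6.8000). On A1, K sits at bearing -90° from S; an 84° counterclockwise sweep puts U at bearing -6°, so U = S + 6.8·(cos -6°, sin -6°) = (-53.037, 6.0892). Then |MU| = |U − M| = 53.386.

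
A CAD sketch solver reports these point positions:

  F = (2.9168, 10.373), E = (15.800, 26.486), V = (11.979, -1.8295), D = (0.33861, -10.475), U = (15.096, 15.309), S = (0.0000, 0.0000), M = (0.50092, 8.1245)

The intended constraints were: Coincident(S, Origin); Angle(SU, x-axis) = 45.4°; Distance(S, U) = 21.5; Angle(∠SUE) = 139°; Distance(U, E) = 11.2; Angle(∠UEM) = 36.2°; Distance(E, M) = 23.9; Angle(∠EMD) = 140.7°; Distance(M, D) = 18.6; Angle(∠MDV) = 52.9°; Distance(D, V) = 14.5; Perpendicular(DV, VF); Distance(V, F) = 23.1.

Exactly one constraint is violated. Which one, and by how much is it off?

Distance(V, F) = 23.1 — off by 7.90.

S = (0.00, 0.00) ✓; SU at 45.40° ✓; |SU| = 21.50 ✓; ∠SUE = 139.0° ✓; |UE| = 11.20 ✓; ∠UEM = 36.20° ✓; |EM| = 23.90 ✓; ∠EMD = 140.7° ✓; |MD| = 18.60 ✓; ∠MDV = 52.90° ✓; |DV| = 14.50 ✓; ∠(DV, VF) = 90.00° ✓; |VF| = 15.20 ✗.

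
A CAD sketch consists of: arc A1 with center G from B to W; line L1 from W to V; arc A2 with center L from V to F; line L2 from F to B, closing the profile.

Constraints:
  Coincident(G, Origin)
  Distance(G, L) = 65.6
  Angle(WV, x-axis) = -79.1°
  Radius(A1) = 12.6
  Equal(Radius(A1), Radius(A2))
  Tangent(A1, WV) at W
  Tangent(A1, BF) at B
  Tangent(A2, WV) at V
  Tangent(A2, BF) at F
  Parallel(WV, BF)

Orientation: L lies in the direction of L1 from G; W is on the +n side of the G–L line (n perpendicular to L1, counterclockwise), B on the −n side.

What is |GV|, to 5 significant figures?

66.799

The slot axis is L1's direction at -79.1°, so u = (cos -79.1°, sin -79.1°) = (0.18910, -0.98196) and n = (−sin -79.1°, cos -79.1°) = (0.98196, 0.18910). G is at the origin and L lies 65.6 along u from G, so L = 65.6·u = (12.405, -64.416). Tangency of A1 to both parallel lines with radius 12.6 puts W and B at G ± 12.6·n: W = (12.373, 2.3826), B = (-12.373, -2.3826). Equal radii place V and F the same way about L: V = L + 12.6·n = (24.777, -62.034), F = L − 12.6·n = (0.031981, -66.799). Then |GV| = |V − G| = 66.799.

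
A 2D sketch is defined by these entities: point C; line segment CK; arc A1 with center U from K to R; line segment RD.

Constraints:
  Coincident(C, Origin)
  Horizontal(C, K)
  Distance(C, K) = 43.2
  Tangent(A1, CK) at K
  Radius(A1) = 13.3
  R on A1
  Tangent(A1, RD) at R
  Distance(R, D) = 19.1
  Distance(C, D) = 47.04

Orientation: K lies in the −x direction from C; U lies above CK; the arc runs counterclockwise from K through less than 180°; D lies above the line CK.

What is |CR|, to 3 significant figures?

33.6

Checks: |CK| = 43.20 ✓; |UK| = 13.30 ✓; |UR| = 13.30 ✓; ∠(UR, RD) = 90.00° ✓; |RD| = 19.10 ✓; |CD| = 47.04 ✓.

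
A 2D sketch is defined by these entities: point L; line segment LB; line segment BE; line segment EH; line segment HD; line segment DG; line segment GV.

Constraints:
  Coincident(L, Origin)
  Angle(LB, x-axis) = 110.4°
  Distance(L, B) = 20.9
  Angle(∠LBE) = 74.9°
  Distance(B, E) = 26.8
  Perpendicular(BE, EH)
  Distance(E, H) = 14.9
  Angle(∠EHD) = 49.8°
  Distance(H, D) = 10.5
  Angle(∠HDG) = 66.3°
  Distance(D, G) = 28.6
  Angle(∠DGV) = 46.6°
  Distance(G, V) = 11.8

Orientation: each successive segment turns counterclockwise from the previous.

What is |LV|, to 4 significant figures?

37.94

L is at the origin; LB runs at 110.4° with length 20.9, so B = (-7.285, 19.59). ∠LBE = 74.9° gives BE at -144.5° from the x-axis; with |BE| = 26.8, E = (-29.10, 4.026). BE ⟂ EH, so EH runs at -54.50°; with |EH| = 14.9, H = (-20.45, -8.104). ∠EHD = 49.8° gives HD at 75.70° from the x-axis; with |HD| = 10.5, D = (-17.86, 2.071). ∠HDG = 66.3° gives DG at -170.6° from the x-axis; with |DG| = 28.6, G = (-46.07, -2.600). ∠DGV = 46.6° gives GV at -37.20° from the x-axis; with |GV| = 11.8, V = (-36.67, -9.735). Then |LV| = |V − L| = 37.94.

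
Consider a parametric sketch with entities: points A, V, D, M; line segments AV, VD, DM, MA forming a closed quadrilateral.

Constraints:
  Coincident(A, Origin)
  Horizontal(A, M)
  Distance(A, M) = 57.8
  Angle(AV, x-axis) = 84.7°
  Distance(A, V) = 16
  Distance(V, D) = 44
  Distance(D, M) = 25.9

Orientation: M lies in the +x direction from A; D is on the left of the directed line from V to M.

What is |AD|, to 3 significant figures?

50.3

A is at the origin; AM is horizontal with |AM| = 57.8 and M in +x, so M = (57.8, 0). AV runs at 84.7° with |AV| = 16.0, so V = (1.48, 15.9). D is determined by |VD| = 44.0 and |DM| = 25.9 together: it lies at the intersection of circle(V, 44.0) and circle(M, 25.9). With |VM| = 58.5, the foot of the radical line on VM is 40.1 from V and the perpendicular offset is √(44.0² − 40.1²) = 18.2. Taking the left-of-VM solution: D = (45.0, 22.5).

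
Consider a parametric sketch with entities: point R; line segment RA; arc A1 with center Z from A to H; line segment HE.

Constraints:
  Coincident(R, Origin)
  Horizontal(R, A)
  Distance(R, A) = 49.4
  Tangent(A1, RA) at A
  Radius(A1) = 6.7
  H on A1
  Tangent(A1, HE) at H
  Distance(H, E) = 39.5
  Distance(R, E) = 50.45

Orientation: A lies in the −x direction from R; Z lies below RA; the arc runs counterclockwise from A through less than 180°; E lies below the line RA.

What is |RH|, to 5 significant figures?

55.626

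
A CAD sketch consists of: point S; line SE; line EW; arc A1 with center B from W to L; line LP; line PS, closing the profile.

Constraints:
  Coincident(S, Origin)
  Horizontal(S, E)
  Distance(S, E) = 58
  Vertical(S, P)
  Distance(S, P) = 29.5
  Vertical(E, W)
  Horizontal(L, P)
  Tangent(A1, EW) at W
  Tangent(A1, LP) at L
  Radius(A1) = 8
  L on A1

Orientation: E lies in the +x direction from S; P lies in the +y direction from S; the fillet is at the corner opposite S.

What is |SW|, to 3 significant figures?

61.9

The virtual corner opposite S is at (58.0, 29.5). The tangent condition forces BW to be normal to EW and A1 meets LP tangentially, so BL is at right angles to LP, with radius 8.0, so the center B sits 8.0 in from both sides at B = (50.0, 21.5). That places the tangent points at W = (58.0, 21.5) on EW and L = (50.0, 29.5) on LP. Then |SW| = |W − S| = 61.9.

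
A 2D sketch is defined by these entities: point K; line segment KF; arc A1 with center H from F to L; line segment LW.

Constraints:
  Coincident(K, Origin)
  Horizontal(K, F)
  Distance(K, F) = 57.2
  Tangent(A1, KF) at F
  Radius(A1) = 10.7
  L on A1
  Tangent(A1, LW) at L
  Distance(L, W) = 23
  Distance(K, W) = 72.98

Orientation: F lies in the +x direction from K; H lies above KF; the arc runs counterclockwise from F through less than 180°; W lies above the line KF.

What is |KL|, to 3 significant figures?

68.9

Checks: |HL| = 10.70 ✓; ∠(HL, LW) = 90.00° ✓; |LW| = 23.00 ✓; |KW| = 72.98 ✓.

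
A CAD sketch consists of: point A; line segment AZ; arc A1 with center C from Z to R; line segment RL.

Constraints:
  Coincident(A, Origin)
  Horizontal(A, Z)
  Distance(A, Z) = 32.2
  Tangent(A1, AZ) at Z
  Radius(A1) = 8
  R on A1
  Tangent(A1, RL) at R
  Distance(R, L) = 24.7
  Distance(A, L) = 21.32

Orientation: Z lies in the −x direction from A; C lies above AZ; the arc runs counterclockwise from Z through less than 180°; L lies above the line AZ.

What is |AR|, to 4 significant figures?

26.74

Checks: |CZ| = 8.000 ✓; |CR| = 8.000 ✓; ∠(CR, RL) = 90.00° ✓; |RL| = 24.70 ✓; |AL| = 21.32 ✓.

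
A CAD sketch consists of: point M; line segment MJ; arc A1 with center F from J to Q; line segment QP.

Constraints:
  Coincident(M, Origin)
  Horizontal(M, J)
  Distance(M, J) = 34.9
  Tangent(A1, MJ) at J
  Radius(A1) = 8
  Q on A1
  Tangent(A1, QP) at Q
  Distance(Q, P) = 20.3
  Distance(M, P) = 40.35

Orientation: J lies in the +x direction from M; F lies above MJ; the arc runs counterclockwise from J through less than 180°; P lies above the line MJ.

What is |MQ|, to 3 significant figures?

43.1

M is at the origin; M and J share the same y with |MJ| = 34.9 and J on the +x side, so J = (34.9, 0.00). A1 meets MJ tangentially, so FJ is at right angles to MJ, so F = J + (0, 8) = (34.9, 8.00). Since FQ ⟂ QP (tangency), |FP| = √(8.0² + 20.3²) = 21.8 regardless of where Q sits on A1. So P lies on both circle(M, 40.35) and circle(F, 21.8); the above-MJ intersection is P = (28.3, 28.8). Q is the foot of the tangent from P: Q = (41.1, 13.1).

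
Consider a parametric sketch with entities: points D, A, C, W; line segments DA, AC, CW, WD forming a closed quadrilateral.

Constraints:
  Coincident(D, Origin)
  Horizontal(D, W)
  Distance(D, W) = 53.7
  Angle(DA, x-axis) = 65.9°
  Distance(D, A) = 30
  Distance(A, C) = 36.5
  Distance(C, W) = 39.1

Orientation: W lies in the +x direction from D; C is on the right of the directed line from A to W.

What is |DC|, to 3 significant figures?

18.0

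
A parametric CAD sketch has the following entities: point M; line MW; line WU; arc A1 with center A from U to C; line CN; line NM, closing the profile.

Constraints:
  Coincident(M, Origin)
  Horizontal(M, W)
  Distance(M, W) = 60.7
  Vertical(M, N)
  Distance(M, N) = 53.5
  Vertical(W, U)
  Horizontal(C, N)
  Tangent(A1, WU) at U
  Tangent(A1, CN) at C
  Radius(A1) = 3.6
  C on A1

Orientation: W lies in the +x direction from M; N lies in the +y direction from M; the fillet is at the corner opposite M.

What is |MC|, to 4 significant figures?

78.25

M is at the origin; M and W share the same y with |MW| = 60.7 and W on the +x side, so W = (60.70, 0.000). M and N share the same x with |MN| = 53.5 and N on the +y side, so N = (0.000, 53.50). The virtual corner opposite M is at (60.70, 53.50). A1 meets WU tangentially, so AU is at right angles to WU and tangency of A1 to CN means the radius AC is perpendicular to CN, with radius 3.6, so the center A sits 3.6 in from both sides at A = (57.10, 49.90). That places the tangent points at U = (60.70, 49.90) on WU and C = (57.10, 53.50) on CN. Then |MC| = |C − M| = 78.25.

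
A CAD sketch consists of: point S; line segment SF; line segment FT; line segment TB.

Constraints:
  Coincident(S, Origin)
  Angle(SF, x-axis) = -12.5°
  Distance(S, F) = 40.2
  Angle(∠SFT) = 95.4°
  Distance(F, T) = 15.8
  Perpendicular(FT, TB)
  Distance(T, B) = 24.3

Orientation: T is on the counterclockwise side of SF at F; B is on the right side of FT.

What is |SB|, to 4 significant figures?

67.24

S is at the origin; SF runs at -12.5° with length 40.2, so F = 40.2·(cos -12.5°, sin -12.5°) = (39.25, -8.701). ∠SFT = 95.4°, so FT runs at -12.5° + (180° − 95.4°) = 72.10° from the x-axis; with |FT| = 15.8, T = F + 15.8·(cos 72.10°, sin 72.10°) = (44.10, 6.334). FT ⟂ TB; with |TB| = 24.3 on the right of FT, B = T + 24.3·(0.9516, -0.3074) = (67.23, -1.134). Then |SB| = |B − S| = 67.24.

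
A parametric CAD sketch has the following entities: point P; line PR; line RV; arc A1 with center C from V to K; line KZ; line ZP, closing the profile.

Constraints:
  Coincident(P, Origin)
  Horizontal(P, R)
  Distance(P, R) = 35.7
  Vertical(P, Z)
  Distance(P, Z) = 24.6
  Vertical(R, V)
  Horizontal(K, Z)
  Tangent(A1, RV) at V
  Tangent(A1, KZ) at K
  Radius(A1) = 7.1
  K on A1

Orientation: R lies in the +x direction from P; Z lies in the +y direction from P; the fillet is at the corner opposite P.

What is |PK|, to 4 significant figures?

37.72

P is at the origin; P and R share the same y with |PR| = 35.7 and R on the +x side, so R = (35.70, 0.000). P and Z share the same x with |PZ| = 24.6 and Z on the +y side, so Z = (0.000, 24.60). The virtual corner opposite P is at (35.70, 24.60). Since A1 is tangent to RV there, CV ⟂ RV and the tangent condition forces CK to be normal to KZ, with radius 7.1, so the center C sits 7.1 in from both sides at C = (28.60, 17.50). That places the tangent points at V = (35.70, 17.50) on RV and K = (28.60, 24.60) on KZ. Then |PK| = |K − P| = 37.72.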